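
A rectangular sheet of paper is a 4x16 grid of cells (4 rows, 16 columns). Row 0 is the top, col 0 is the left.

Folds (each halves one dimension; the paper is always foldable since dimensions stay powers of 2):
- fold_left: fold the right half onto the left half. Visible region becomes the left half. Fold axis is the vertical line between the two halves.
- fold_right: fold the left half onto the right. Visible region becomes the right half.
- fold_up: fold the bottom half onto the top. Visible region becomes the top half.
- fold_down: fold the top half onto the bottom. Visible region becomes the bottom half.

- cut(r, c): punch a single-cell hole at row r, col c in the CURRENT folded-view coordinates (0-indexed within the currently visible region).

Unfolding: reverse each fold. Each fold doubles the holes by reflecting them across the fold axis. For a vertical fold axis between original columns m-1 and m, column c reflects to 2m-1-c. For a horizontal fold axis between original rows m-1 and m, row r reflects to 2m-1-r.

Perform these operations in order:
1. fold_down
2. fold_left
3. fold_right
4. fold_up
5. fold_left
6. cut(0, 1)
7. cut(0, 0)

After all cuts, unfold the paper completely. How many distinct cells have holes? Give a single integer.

Op 1 fold_down: fold axis h@2; visible region now rows[2,4) x cols[0,16) = 2x16
Op 2 fold_left: fold axis v@8; visible region now rows[2,4) x cols[0,8) = 2x8
Op 3 fold_right: fold axis v@4; visible region now rows[2,4) x cols[4,8) = 2x4
Op 4 fold_up: fold axis h@3; visible region now rows[2,3) x cols[4,8) = 1x4
Op 5 fold_left: fold axis v@6; visible region now rows[2,3) x cols[4,6) = 1x2
Op 6 cut(0, 1): punch at orig (2,5); cuts so far [(2, 5)]; region rows[2,3) x cols[4,6) = 1x2
Op 7 cut(0, 0): punch at orig (2,4); cuts so far [(2, 4), (2, 5)]; region rows[2,3) x cols[4,6) = 1x2
Unfold 1 (reflect across v@6): 4 holes -> [(2, 4), (2, 5), (2, 6), (2, 7)]
Unfold 2 (reflect across h@3): 8 holes -> [(2, 4), (2, 5), (2, 6), (2, 7), (3, 4), (3, 5), (3, 6), (3, 7)]
Unfold 3 (reflect across v@4): 16 holes -> [(2, 0), (2, 1), (2, 2), (2, 3), (2, 4), (2, 5), (2, 6), (2, 7), (3, 0), (3, 1), (3, 2), (3, 3), (3, 4), (3, 5), (3, 6), (3, 7)]
Unfold 4 (reflect across v@8): 32 holes -> [(2, 0), (2, 1), (2, 2), (2, 3), (2, 4), (2, 5), (2, 6), (2, 7), (2, 8), (2, 9), (2, 10), (2, 11), (2, 12), (2, 13), (2, 14), (2, 15), (3, 0), (3, 1), (3, 2), (3, 3), (3, 4), (3, 5), (3, 6), (3, 7), (3, 8), (3, 9), (3, 10), (3, 11), (3, 12), (3, 13), (3, 14), (3, 15)]
Unfold 5 (reflect across h@2): 64 holes -> [(0, 0), (0, 1), (0, 2), (0, 3), (0, 4), (0, 5), (0, 6), (0, 7), (0, 8), (0, 9), (0, 10), (0, 11), (0, 12), (0, 13), (0, 14), (0, 15), (1, 0), (1, 1), (1, 2), (1, 3), (1, 4), (1, 5), (1, 6), (1, 7), (1, 8), (1, 9), (1, 10), (1, 11), (1, 12), (1, 13), (1, 14), (1, 15), (2, 0), (2, 1), (2, 2), (2, 3), (2, 4), (2, 5), (2, 6), (2, 7), (2, 8), (2, 9), (2, 10), (2, 11), (2, 12), (2, 13), (2, 14), (2, 15), (3, 0), (3, 1), (3, 2), (3, 3), (3, 4), (3, 5), (3, 6), (3, 7), (3, 8), (3, 9), (3, 10), (3, 11), (3, 12), (3, 13), (3, 14), (3, 15)]

Answer: 64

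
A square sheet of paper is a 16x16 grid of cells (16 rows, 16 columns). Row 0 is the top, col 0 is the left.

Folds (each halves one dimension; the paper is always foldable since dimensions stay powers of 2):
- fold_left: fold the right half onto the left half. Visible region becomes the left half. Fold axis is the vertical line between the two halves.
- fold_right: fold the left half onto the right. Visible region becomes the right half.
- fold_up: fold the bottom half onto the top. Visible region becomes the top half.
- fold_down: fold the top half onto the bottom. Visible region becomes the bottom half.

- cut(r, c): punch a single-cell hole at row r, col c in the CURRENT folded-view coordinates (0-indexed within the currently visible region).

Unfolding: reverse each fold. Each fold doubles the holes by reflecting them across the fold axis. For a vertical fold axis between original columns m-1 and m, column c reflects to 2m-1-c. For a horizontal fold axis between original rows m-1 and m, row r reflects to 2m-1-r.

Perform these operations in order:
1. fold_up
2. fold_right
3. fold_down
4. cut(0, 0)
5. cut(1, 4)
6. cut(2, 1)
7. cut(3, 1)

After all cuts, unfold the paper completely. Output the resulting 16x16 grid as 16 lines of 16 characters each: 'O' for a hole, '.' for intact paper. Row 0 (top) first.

Op 1 fold_up: fold axis h@8; visible region now rows[0,8) x cols[0,16) = 8x16
Op 2 fold_right: fold axis v@8; visible region now rows[0,8) x cols[8,16) = 8x8
Op 3 fold_down: fold axis h@4; visible region now rows[4,8) x cols[8,16) = 4x8
Op 4 cut(0, 0): punch at orig (4,8); cuts so far [(4, 8)]; region rows[4,8) x cols[8,16) = 4x8
Op 5 cut(1, 4): punch at orig (5,12); cuts so far [(4, 8), (5, 12)]; region rows[4,8) x cols[8,16) = 4x8
Op 6 cut(2, 1): punch at orig (6,9); cuts so far [(4, 8), (5, 12), (6, 9)]; region rows[4,8) x cols[8,16) = 4x8
Op 7 cut(3, 1): punch at orig (7,9); cuts so far [(4, 8), (5, 12), (6, 9), (7, 9)]; region rows[4,8) x cols[8,16) = 4x8
Unfold 1 (reflect across h@4): 8 holes -> [(0, 9), (1, 9), (2, 12), (3, 8), (4, 8), (5, 12), (6, 9), (7, 9)]
Unfold 2 (reflect across v@8): 16 holes -> [(0, 6), (0, 9), (1, 6), (1, 9), (2, 3), (2, 12), (3, 7), (3, 8), (4, 7), (4, 8), (5, 3), (5, 12), (6, 6), (6, 9), (7, 6), (7, 9)]
Unfold 3 (reflect across h@8): 32 holes -> [(0, 6), (0, 9), (1, 6), (1, 9), (2, 3), (2, 12), (3, 7), (3, 8), (4, 7), (4, 8), (5, 3), (5, 12), (6, 6), (6, 9), (7, 6), (7, 9), (8, 6), (8, 9), (9, 6), (9, 9), (10, 3), (10, 12), (11, 7), (11, 8), (12, 7), (12, 8), (13, 3), (13, 12), (14, 6), (14, 9), (15, 6), (15, 9)]

Answer: ......O..O......
......O..O......
...O........O...
.......OO.......
.......OO.......
...O........O...
......O..O......
......O..O......
......O..O......
......O..O......
...O........O...
.......OO.......
.......OO.......
...O........O...
......O..O......
......O..O......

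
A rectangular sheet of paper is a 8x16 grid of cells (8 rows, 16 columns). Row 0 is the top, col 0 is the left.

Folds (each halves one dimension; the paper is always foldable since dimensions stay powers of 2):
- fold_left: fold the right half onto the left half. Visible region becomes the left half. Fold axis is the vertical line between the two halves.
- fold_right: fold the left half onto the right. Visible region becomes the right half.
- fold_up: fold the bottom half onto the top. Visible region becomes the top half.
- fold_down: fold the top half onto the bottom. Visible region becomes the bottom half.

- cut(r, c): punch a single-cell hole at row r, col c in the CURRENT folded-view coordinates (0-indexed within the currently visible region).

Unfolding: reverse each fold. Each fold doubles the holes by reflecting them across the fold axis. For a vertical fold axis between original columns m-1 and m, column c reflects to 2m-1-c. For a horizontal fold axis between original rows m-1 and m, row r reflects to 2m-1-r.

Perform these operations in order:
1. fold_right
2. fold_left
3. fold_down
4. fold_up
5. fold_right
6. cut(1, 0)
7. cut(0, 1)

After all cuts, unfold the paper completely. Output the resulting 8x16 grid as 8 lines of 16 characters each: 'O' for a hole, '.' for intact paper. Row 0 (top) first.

Op 1 fold_right: fold axis v@8; visible region now rows[0,8) x cols[8,16) = 8x8
Op 2 fold_left: fold axis v@12; visible region now rows[0,8) x cols[8,12) = 8x4
Op 3 fold_down: fold axis h@4; visible region now rows[4,8) x cols[8,12) = 4x4
Op 4 fold_up: fold axis h@6; visible region now rows[4,6) x cols[8,12) = 2x4
Op 5 fold_right: fold axis v@10; visible region now rows[4,6) x cols[10,12) = 2x2
Op 6 cut(1, 0): punch at orig (5,10); cuts so far [(5, 10)]; region rows[4,6) x cols[10,12) = 2x2
Op 7 cut(0, 1): punch at orig (4,11); cuts so far [(4, 11), (5, 10)]; region rows[4,6) x cols[10,12) = 2x2
Unfold 1 (reflect across v@10): 4 holes -> [(4, 8), (4, 11), (5, 9), (5, 10)]
Unfold 2 (reflect across h@6): 8 holes -> [(4, 8), (4, 11), (5, 9), (5, 10), (6, 9), (6, 10), (7, 8), (7, 11)]
Unfold 3 (reflect across h@4): 16 holes -> [(0, 8), (0, 11), (1, 9), (1, 10), (2, 9), (2, 10), (3, 8), (3, 11), (4, 8), (4, 11), (5, 9), (5, 10), (6, 9), (6, 10), (7, 8), (7, 11)]
Unfold 4 (reflect across v@12): 32 holes -> [(0, 8), (0, 11), (0, 12), (0, 15), (1, 9), (1, 10), (1, 13), (1, 14), (2, 9), (2, 10), (2, 13), (2, 14), (3, 8), (3, 11), (3, 12), (3, 15), (4, 8), (4, 11), (4, 12), (4, 15), (5, 9), (5, 10), (5, 13), (5, 14), (6, 9), (6, 10), (6, 13), (6, 14), (7, 8), (7, 11), (7, 12), (7, 15)]
Unfold 5 (reflect across v@8): 64 holes -> [(0, 0), (0, 3), (0, 4), (0, 7), (0, 8), (0, 11), (0, 12), (0, 15), (1, 1), (1, 2), (1, 5), (1, 6), (1, 9), (1, 10), (1, 13), (1, 14), (2, 1), (2, 2), (2, 5), (2, 6), (2, 9), (2, 10), (2, 13), (2, 14), (3, 0), (3, 3), (3, 4), (3, 7), (3, 8), (3, 11), (3, 12), (3, 15), (4, 0), (4, 3), (4, 4), (4, 7), (4, 8), (4, 11), (4, 12), (4, 15), (5, 1), (5, 2), (5, 5), (5, 6), (5, 9), (5, 10), (5, 13), (5, 14), (6, 1), (6, 2), (6, 5), (6, 6), (6, 9), (6, 10), (6, 13), (6, 14), (7, 0), (7, 3), (7, 4), (7, 7), (7, 8), (7, 11), (7, 12), (7, 15)]

Answer: O..OO..OO..OO..O
.OO..OO..OO..OO.
.OO..OO..OO..OO.
O..OO..OO..OO..O
O..OO..OO..OO..O
.OO..OO..OO..OO.
.OO..OO..OO..OO.
O..OO..OO..OO..O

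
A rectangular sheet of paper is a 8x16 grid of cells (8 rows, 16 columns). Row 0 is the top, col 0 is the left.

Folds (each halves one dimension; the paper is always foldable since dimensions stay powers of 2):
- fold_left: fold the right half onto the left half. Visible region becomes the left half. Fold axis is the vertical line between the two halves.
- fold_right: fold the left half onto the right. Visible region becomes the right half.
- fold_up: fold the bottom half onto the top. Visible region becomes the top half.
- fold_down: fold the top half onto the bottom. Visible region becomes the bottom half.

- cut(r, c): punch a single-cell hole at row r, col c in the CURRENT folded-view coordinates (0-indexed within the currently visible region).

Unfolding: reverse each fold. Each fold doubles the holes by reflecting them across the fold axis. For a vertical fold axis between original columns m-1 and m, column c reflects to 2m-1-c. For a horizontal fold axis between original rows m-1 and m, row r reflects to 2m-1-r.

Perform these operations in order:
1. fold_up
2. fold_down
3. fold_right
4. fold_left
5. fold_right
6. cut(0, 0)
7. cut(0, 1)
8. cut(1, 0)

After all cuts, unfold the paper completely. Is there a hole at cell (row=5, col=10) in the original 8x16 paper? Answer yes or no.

Answer: yes

Derivation:
Op 1 fold_up: fold axis h@4; visible region now rows[0,4) x cols[0,16) = 4x16
Op 2 fold_down: fold axis h@2; visible region now rows[2,4) x cols[0,16) = 2x16
Op 3 fold_right: fold axis v@8; visible region now rows[2,4) x cols[8,16) = 2x8
Op 4 fold_left: fold axis v@12; visible region now rows[2,4) x cols[8,12) = 2x4
Op 5 fold_right: fold axis v@10; visible region now rows[2,4) x cols[10,12) = 2x2
Op 6 cut(0, 0): punch at orig (2,10); cuts so far [(2, 10)]; region rows[2,4) x cols[10,12) = 2x2
Op 7 cut(0, 1): punch at orig (2,11); cuts so far [(2, 10), (2, 11)]; region rows[2,4) x cols[10,12) = 2x2
Op 8 cut(1, 0): punch at orig (3,10); cuts so far [(2, 10), (2, 11), (3, 10)]; region rows[2,4) x cols[10,12) = 2x2
Unfold 1 (reflect across v@10): 6 holes -> [(2, 8), (2, 9), (2, 10), (2, 11), (3, 9), (3, 10)]
Unfold 2 (reflect across v@12): 12 holes -> [(2, 8), (2, 9), (2, 10), (2, 11), (2, 12), (2, 13), (2, 14), (2, 15), (3, 9), (3, 10), (3, 13), (3, 14)]
Unfold 3 (reflect across v@8): 24 holes -> [(2, 0), (2, 1), (2, 2), (2, 3), (2, 4), (2, 5), (2, 6), (2, 7), (2, 8), (2, 9), (2, 10), (2, 11), (2, 12), (2, 13), (2, 14), (2, 15), (3, 1), (3, 2), (3, 5), (3, 6), (3, 9), (3, 10), (3, 13), (3, 14)]
Unfold 4 (reflect across h@2): 48 holes -> [(0, 1), (0, 2), (0, 5), (0, 6), (0, 9), (0, 10), (0, 13), (0, 14), (1, 0), (1, 1), (1, 2), (1, 3), (1, 4), (1, 5), (1, 6), (1, 7), (1, 8), (1, 9), (1, 10), (1, 11), (1, 12), (1, 13), (1, 14), (1, 15), (2, 0), (2, 1), (2, 2), (2, 3), (2, 4), (2, 5), (2, 6), (2, 7), (2, 8), (2, 9), (2, 10), (2, 11), (2, 12), (2, 13), (2, 14), (2, 15), (3, 1), (3, 2), (3, 5), (3, 6), (3, 9), (3, 10), (3, 13), (3, 14)]
Unfold 5 (reflect across h@4): 96 holes -> [(0, 1), (0, 2), (0, 5), (0, 6), (0, 9), (0, 10), (0, 13), (0, 14), (1, 0), (1, 1), (1, 2), (1, 3), (1, 4), (1, 5), (1, 6), (1, 7), (1, 8), (1, 9), (1, 10), (1, 11), (1, 12), (1, 13), (1, 14), (1, 15), (2, 0), (2, 1), (2, 2), (2, 3), (2, 4), (2, 5), (2, 6), (2, 7), (2, 8), (2, 9), (2, 10), (2, 11), (2, 12), (2, 13), (2, 14), (2, 15), (3, 1), (3, 2), (3, 5), (3, 6), (3, 9), (3, 10), (3, 13), (3, 14), (4, 1), (4, 2), (4, 5), (4, 6), (4, 9), (4, 10), (4, 13), (4, 14), (5, 0), (5, 1), (5, 2), (5, 3), (5, 4), (5, 5), (5, 6), (5, 7), (5, 8), (5, 9), (5, 10), (5, 11), (5, 12), (5, 13), (5, 14), (5, 15), (6, 0), (6, 1), (6, 2), (6, 3), (6, 4), (6, 5), (6, 6), (6, 7), (6, 8), (6, 9), (6, 10), (6, 11), (6, 12), (6, 13), (6, 14), (6, 15), (7, 1), (7, 2), (7, 5), (7, 6), (7, 9), (7, 10), (7, 13), (7, 14)]
Holes: [(0, 1), (0, 2), (0, 5), (0, 6), (0, 9), (0, 10), (0, 13), (0, 14), (1, 0), (1, 1), (1, 2), (1, 3), (1, 4), (1, 5), (1, 6), (1, 7), (1, 8), (1, 9), (1, 10), (1, 11), (1, 12), (1, 13), (1, 14), (1, 15), (2, 0), (2, 1), (2, 2), (2, 3), (2, 4), (2, 5), (2, 6), (2, 7), (2, 8), (2, 9), (2, 10), (2, 11), (2, 12), (2, 13), (2, 14), (2, 15), (3, 1), (3, 2), (3, 5), (3, 6), (3, 9), (3, 10), (3, 13), (3, 14), (4, 1), (4, 2), (4, 5), (4, 6), (4, 9), (4, 10), (4, 13), (4, 14), (5, 0), (5, 1), (5, 2), (5, 3), (5, 4), (5, 5), (5, 6), (5, 7), (5, 8), (5, 9), (5, 10), (5, 11), (5, 12), (5, 13), (5, 14), (5, 15), (6, 0), (6, 1), (6, 2), (6, 3), (6, 4), (6, 5), (6, 6), (6, 7), (6, 8), (6, 9), (6, 10), (6, 11), (6, 12), (6, 13), (6, 14), (6, 15), (7, 1), (7, 2), (7, 5), (7, 6), (7, 9), (7, 10), (7, 13), (7, 14)]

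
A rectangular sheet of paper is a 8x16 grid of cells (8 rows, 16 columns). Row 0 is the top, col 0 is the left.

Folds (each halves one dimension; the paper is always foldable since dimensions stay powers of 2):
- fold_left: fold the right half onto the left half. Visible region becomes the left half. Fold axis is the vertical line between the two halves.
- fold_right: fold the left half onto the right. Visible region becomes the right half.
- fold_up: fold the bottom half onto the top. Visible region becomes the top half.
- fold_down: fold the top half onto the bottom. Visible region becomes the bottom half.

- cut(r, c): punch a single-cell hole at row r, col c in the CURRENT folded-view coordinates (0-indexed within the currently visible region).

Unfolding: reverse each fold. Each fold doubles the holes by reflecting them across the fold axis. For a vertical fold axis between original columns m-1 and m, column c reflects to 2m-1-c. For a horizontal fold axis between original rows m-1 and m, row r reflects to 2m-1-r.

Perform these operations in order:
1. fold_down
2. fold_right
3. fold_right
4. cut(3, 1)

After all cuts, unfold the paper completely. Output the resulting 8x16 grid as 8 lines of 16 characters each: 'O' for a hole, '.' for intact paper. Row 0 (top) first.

Answer: ..O..O....O..O..
................
................
................
................
................
................
..O..O....O..O..

Derivation:
Op 1 fold_down: fold axis h@4; visible region now rows[4,8) x cols[0,16) = 4x16
Op 2 fold_right: fold axis v@8; visible region now rows[4,8) x cols[8,16) = 4x8
Op 3 fold_right: fold axis v@12; visible region now rows[4,8) x cols[12,16) = 4x4
Op 4 cut(3, 1): punch at orig (7,13); cuts so far [(7, 13)]; region rows[4,8) x cols[12,16) = 4x4
Unfold 1 (reflect across v@12): 2 holes -> [(7, 10), (7, 13)]
Unfold 2 (reflect across v@8): 4 holes -> [(7, 2), (7, 5), (7, 10), (7, 13)]
Unfold 3 (reflect across h@4): 8 holes -> [(0, 2), (0, 5), (0, 10), (0, 13), (7, 2), (7, 5), (7, 10), (7, 13)]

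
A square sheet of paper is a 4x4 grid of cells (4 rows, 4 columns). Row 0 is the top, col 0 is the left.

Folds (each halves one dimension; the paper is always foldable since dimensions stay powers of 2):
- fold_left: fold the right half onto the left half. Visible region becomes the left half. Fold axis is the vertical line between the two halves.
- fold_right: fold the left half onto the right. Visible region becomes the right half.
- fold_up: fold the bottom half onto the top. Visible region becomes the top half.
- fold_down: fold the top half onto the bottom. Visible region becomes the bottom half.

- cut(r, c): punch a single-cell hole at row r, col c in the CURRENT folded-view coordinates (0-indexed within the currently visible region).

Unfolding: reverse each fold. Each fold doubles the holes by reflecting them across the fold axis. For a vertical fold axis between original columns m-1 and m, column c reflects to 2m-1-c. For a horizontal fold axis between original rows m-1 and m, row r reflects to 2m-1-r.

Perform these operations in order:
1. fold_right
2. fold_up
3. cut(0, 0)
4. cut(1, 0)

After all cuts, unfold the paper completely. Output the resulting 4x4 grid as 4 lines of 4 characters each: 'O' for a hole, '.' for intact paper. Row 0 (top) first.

Answer: .OO.
.OO.
.OO.
.OO.

Derivation:
Op 1 fold_right: fold axis v@2; visible region now rows[0,4) x cols[2,4) = 4x2
Op 2 fold_up: fold axis h@2; visible region now rows[0,2) x cols[2,4) = 2x2
Op 3 cut(0, 0): punch at orig (0,2); cuts so far [(0, 2)]; region rows[0,2) x cols[2,4) = 2x2
Op 4 cut(1, 0): punch at orig (1,2); cuts so far [(0, 2), (1, 2)]; region rows[0,2) x cols[2,4) = 2x2
Unfold 1 (reflect across h@2): 4 holes -> [(0, 2), (1, 2), (2, 2), (3, 2)]
Unfold 2 (reflect across v@2): 8 holes -> [(0, 1), (0, 2), (1, 1), (1, 2), (2, 1), (2, 2), (3, 1), (3, 2)]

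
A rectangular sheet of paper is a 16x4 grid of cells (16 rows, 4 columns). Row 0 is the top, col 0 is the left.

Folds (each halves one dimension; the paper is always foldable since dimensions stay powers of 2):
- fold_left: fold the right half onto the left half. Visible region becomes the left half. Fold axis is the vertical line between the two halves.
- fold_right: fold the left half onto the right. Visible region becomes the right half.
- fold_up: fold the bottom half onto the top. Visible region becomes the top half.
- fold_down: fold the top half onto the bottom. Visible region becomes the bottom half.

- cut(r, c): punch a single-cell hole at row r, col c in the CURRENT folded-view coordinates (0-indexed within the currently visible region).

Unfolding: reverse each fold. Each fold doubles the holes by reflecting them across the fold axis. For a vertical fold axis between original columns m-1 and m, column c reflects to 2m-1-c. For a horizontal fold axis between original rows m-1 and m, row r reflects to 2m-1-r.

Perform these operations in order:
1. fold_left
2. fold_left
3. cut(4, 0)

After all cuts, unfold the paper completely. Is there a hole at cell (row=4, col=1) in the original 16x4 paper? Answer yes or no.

Op 1 fold_left: fold axis v@2; visible region now rows[0,16) x cols[0,2) = 16x2
Op 2 fold_left: fold axis v@1; visible region now rows[0,16) x cols[0,1) = 16x1
Op 3 cut(4, 0): punch at orig (4,0); cuts so far [(4, 0)]; region rows[0,16) x cols[0,1) = 16x1
Unfold 1 (reflect across v@1): 2 holes -> [(4, 0), (4, 1)]
Unfold 2 (reflect across v@2): 4 holes -> [(4, 0), (4, 1), (4, 2), (4, 3)]
Holes: [(4, 0), (4, 1), (4, 2), (4, 3)]

Answer: yes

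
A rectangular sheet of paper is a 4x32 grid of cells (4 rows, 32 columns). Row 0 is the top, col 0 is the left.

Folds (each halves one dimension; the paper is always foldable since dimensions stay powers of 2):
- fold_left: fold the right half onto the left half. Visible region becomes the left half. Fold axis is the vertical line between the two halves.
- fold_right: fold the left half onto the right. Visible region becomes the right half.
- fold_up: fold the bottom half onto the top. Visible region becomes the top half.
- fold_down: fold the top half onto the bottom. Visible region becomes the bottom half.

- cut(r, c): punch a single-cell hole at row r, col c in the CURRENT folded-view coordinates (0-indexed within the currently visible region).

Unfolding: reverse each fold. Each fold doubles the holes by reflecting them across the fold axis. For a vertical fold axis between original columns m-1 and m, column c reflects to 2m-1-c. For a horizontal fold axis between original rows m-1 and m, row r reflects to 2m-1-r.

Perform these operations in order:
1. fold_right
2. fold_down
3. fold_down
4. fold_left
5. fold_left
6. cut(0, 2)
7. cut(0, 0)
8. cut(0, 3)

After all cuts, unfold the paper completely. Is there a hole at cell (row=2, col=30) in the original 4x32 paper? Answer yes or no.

Op 1 fold_right: fold axis v@16; visible region now rows[0,4) x cols[16,32) = 4x16
Op 2 fold_down: fold axis h@2; visible region now rows[2,4) x cols[16,32) = 2x16
Op 3 fold_down: fold axis h@3; visible region now rows[3,4) x cols[16,32) = 1x16
Op 4 fold_left: fold axis v@24; visible region now rows[3,4) x cols[16,24) = 1x8
Op 5 fold_left: fold axis v@20; visible region now rows[3,4) x cols[16,20) = 1x4
Op 6 cut(0, 2): punch at orig (3,18); cuts so far [(3, 18)]; region rows[3,4) x cols[16,20) = 1x4
Op 7 cut(0, 0): punch at orig (3,16); cuts so far [(3, 16), (3, 18)]; region rows[3,4) x cols[16,20) = 1x4
Op 8 cut(0, 3): punch at orig (3,19); cuts so far [(3, 16), (3, 18), (3, 19)]; region rows[3,4) x cols[16,20) = 1x4
Unfold 1 (reflect across v@20): 6 holes -> [(3, 16), (3, 18), (3, 19), (3, 20), (3, 21), (3, 23)]
Unfold 2 (reflect across v@24): 12 holes -> [(3, 16), (3, 18), (3, 19), (3, 20), (3, 21), (3, 23), (3, 24), (3, 26), (3, 27), (3, 28), (3, 29), (3, 31)]
Unfold 3 (reflect across h@3): 24 holes -> [(2, 16), (2, 18), (2, 19), (2, 20), (2, 21), (2, 23), (2, 24), (2, 26), (2, 27), (2, 28), (2, 29), (2, 31), (3, 16), (3, 18), (3, 19), (3, 20), (3, 21), (3, 23), (3, 24), (3, 26), (3, 27), (3, 28), (3, 29), (3, 31)]
Unfold 4 (reflect across h@2): 48 holes -> [(0, 16), (0, 18), (0, 19), (0, 20), (0, 21), (0, 23), (0, 24), (0, 26), (0, 27), (0, 28), (0, 29), (0, 31), (1, 16), (1, 18), (1, 19), (1, 20), (1, 21), (1, 23), (1, 24), (1, 26), (1, 27), (1, 28), (1, 29), (1, 31), (2, 16), (2, 18), (2, 19), (2, 20), (2, 21), (2, 23), (2, 24), (2, 26), (2, 27), (2, 28), (2, 29), (2, 31), (3, 16), (3, 18), (3, 19), (3, 20), (3, 21), (3, 23), (3, 24), (3, 26), (3, 27), (3, 28), (3, 29), (3, 31)]
Unfold 5 (reflect across v@16): 96 holes -> [(0, 0), (0, 2), (0, 3), (0, 4), (0, 5), (0, 7), (0, 8), (0, 10), (0, 11), (0, 12), (0, 13), (0, 15), (0, 16), (0, 18), (0, 19), (0, 20), (0, 21), (0, 23), (0, 24), (0, 26), (0, 27), (0, 28), (0, 29), (0, 31), (1, 0), (1, 2), (1, 3), (1, 4), (1, 5), (1, 7), (1, 8), (1, 10), (1, 11), (1, 12), (1, 13), (1, 15), (1, 16), (1, 18), (1, 19), (1, 20), (1, 21), (1, 23), (1, 24), (1, 26), (1, 27), (1, 28), (1, 29), (1, 31), (2, 0), (2, 2), (2, 3), (2, 4), (2, 5), (2, 7), (2, 8), (2, 10), (2, 11), (2, 12), (2, 13), (2, 15), (2, 16), (2, 18), (2, 19), (2, 20), (2, 21), (2, 23), (2, 24), (2, 26), (2, 27), (2, 28), (2, 29), (2, 31), (3, 0), (3, 2), (3, 3), (3, 4), (3, 5), (3, 7), (3, 8), (3, 10), (3, 11), (3, 12), (3, 13), (3, 15), (3, 16), (3, 18), (3, 19), (3, 20), (3, 21), (3, 23), (3, 24), (3, 26), (3, 27), (3, 28), (3, 29), (3, 31)]
Holes: [(0, 0), (0, 2), (0, 3), (0, 4), (0, 5), (0, 7), (0, 8), (0, 10), (0, 11), (0, 12), (0, 13), (0, 15), (0, 16), (0, 18), (0, 19), (0, 20), (0, 21), (0, 23), (0, 24), (0, 26), (0, 27), (0, 28), (0, 29), (0, 31), (1, 0), (1, 2), (1, 3), (1, 4), (1, 5), (1, 7), (1, 8), (1, 10), (1, 11), (1, 12), (1, 13), (1, 15), (1, 16), (1, 18), (1, 19), (1, 20), (1, 21), (1, 23), (1, 24), (1, 26), (1, 27), (1, 28), (1, 29), (1, 31), (2, 0), (2, 2), (2, 3), (2, 4), (2, 5), (2, 7), (2, 8), (2, 10), (2, 11), (2, 12), (2, 13), (2, 15), (2, 16), (2, 18), (2, 19), (2, 20), (2, 21), (2, 23), (2, 24), (2, 26), (2, 27), (2, 28), (2, 29), (2, 31), (3, 0), (3, 2), (3, 3), (3, 4), (3, 5), (3, 7), (3, 8), (3, 10), (3, 11), (3, 12), (3, 13), (3, 15), (3, 16), (3, 18), (3, 19), (3, 20), (3, 21), (3, 23), (3, 24), (3, 26), (3, 27), (3, 28), (3, 29), (3, 31)]

Answer: no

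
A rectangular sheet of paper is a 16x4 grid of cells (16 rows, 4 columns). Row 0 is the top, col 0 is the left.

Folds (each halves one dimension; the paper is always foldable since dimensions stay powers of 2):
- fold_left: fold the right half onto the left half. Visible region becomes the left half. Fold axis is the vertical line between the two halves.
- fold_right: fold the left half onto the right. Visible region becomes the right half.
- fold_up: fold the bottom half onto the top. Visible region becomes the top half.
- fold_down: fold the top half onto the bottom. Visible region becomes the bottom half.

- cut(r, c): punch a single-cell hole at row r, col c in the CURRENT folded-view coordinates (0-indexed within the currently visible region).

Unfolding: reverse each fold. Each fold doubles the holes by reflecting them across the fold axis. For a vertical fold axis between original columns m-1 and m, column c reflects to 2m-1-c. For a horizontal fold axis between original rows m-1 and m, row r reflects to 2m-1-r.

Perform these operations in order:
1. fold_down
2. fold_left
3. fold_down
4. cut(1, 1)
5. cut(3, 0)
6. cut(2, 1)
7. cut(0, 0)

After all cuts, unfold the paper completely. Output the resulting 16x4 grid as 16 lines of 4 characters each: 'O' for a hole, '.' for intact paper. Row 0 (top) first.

Answer: O..O
.OO.
.OO.
O..O
O..O
.OO.
.OO.
O..O
O..O
.OO.
.OO.
O..O
O..O
.OO.
.OO.
O..O

Derivation:
Op 1 fold_down: fold axis h@8; visible region now rows[8,16) x cols[0,4) = 8x4
Op 2 fold_left: fold axis v@2; visible region now rows[8,16) x cols[0,2) = 8x2
Op 3 fold_down: fold axis h@12; visible region now rows[12,16) x cols[0,2) = 4x2
Op 4 cut(1, 1): punch at orig (13,1); cuts so far [(13, 1)]; region rows[12,16) x cols[0,2) = 4x2
Op 5 cut(3, 0): punch at orig (15,0); cuts so far [(13, 1), (15, 0)]; region rows[12,16) x cols[0,2) = 4x2
Op 6 cut(2, 1): punch at orig (14,1); cuts so far [(13, 1), (14, 1), (15, 0)]; region rows[12,16) x cols[0,2) = 4x2
Op 7 cut(0, 0): punch at orig (12,0); cuts so far [(12, 0), (13, 1), (14, 1), (15, 0)]; region rows[12,16) x cols[0,2) = 4x2
Unfold 1 (reflect across h@12): 8 holes -> [(8, 0), (9, 1), (10, 1), (11, 0), (12, 0), (13, 1), (14, 1), (15, 0)]
Unfold 2 (reflect across v@2): 16 holes -> [(8, 0), (8, 3), (9, 1), (9, 2), (10, 1), (10, 2), (11, 0), (11, 3), (12, 0), (12, 3), (13, 1), (13, 2), (14, 1), (14, 2), (15, 0), (15, 3)]
Unfold 3 (reflect across h@8): 32 holes -> [(0, 0), (0, 3), (1, 1), (1, 2), (2, 1), (2, 2), (3, 0), (3, 3), (4, 0), (4, 3), (5, 1), (5, 2), (6, 1), (6, 2), (7, 0), (7, 3), (8, 0), (8, 3), (9, 1), (9, 2), (10, 1), (10, 2), (11, 0), (11, 3), (12, 0), (12, 3), (13, 1), (13, 2), (14, 1), (14, 2), (15, 0), (15, 3)]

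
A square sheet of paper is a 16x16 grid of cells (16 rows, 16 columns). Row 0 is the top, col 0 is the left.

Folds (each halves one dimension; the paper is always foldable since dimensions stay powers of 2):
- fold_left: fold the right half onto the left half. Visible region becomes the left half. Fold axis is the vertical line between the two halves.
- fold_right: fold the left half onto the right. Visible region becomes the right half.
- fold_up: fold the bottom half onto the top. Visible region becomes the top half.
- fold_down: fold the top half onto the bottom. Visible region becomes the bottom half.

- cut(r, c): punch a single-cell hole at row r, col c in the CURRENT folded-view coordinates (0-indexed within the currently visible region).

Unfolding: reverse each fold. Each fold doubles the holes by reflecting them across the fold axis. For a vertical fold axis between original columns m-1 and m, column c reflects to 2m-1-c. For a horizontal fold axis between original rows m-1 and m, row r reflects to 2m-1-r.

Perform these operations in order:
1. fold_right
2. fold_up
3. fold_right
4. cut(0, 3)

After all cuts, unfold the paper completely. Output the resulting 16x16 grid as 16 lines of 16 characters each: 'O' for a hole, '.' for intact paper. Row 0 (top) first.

Answer: O......OO......O
................
................
................
................
................
................
................
................
................
................
................
................
................
................
O......OO......O

Derivation:
Op 1 fold_right: fold axis v@8; visible region now rows[0,16) x cols[8,16) = 16x8
Op 2 fold_up: fold axis h@8; visible region now rows[0,8) x cols[8,16) = 8x8
Op 3 fold_right: fold axis v@12; visible region now rows[0,8) x cols[12,16) = 8x4
Op 4 cut(0, 3): punch at orig (0,15); cuts so far [(0, 15)]; region rows[0,8) x cols[12,16) = 8x4
Unfold 1 (reflect across v@12): 2 holes -> [(0, 8), (0, 15)]
Unfold 2 (reflect across h@8): 4 holes -> [(0, 8), (0, 15), (15, 8), (15, 15)]
Unfold 3 (reflect across v@8): 8 holes -> [(0, 0), (0, 7), (0, 8), (0, 15), (15, 0), (15, 7), (15, 8), (15, 15)]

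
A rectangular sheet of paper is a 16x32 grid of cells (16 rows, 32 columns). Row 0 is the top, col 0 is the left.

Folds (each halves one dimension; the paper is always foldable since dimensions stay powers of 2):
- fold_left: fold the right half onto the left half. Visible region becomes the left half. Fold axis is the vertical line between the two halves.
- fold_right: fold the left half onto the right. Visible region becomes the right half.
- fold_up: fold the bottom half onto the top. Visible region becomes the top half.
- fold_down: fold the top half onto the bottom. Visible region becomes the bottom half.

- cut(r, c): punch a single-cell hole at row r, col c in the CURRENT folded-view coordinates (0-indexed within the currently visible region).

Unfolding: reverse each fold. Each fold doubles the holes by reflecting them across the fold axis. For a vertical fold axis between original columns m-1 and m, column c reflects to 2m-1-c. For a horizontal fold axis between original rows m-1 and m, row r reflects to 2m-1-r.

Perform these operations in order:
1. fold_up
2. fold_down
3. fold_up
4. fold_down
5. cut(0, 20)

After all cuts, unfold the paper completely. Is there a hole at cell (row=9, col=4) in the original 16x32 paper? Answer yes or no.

Op 1 fold_up: fold axis h@8; visible region now rows[0,8) x cols[0,32) = 8x32
Op 2 fold_down: fold axis h@4; visible region now rows[4,8) x cols[0,32) = 4x32
Op 3 fold_up: fold axis h@6; visible region now rows[4,6) x cols[0,32) = 2x32
Op 4 fold_down: fold axis h@5; visible region now rows[5,6) x cols[0,32) = 1x32
Op 5 cut(0, 20): punch at orig (5,20); cuts so far [(5, 20)]; region rows[5,6) x cols[0,32) = 1x32
Unfold 1 (reflect across h@5): 2 holes -> [(4, 20), (5, 20)]
Unfold 2 (reflect across h@6): 4 holes -> [(4, 20), (5, 20), (6, 20), (7, 20)]
Unfold 3 (reflect across h@4): 8 holes -> [(0, 20), (1, 20), (2, 20), (3, 20), (4, 20), (5, 20), (6, 20), (7, 20)]
Unfold 4 (reflect across h@8): 16 holes -> [(0, 20), (1, 20), (2, 20), (3, 20), (4, 20), (5, 20), (6, 20), (7, 20), (8, 20), (9, 20), (10, 20), (11, 20), (12, 20), (13, 20), (14, 20), (15, 20)]
Holes: [(0, 20), (1, 20), (2, 20), (3, 20), (4, 20), (5, 20), (6, 20), (7, 20), (8, 20), (9, 20), (10, 20), (11, 20), (12, 20), (13, 20), (14, 20), (15, 20)]

Answer: no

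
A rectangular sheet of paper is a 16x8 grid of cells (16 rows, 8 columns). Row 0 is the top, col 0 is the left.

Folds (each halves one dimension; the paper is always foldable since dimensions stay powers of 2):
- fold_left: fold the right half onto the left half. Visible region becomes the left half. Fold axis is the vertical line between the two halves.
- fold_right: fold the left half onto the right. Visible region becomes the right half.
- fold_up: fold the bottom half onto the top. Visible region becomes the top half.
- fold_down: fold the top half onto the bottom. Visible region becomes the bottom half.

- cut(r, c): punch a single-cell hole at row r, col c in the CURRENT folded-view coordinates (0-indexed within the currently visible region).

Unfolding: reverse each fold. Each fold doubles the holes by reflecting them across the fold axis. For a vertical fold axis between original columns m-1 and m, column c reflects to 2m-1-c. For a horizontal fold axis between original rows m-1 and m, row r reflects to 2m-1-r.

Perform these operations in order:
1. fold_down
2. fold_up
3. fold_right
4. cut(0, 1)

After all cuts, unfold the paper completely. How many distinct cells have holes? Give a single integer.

Answer: 8

Derivation:
Op 1 fold_down: fold axis h@8; visible region now rows[8,16) x cols[0,8) = 8x8
Op 2 fold_up: fold axis h@12; visible region now rows[8,12) x cols[0,8) = 4x8
Op 3 fold_right: fold axis v@4; visible region now rows[8,12) x cols[4,8) = 4x4
Op 4 cut(0, 1): punch at orig (8,5); cuts so far [(8, 5)]; region rows[8,12) x cols[4,8) = 4x4
Unfold 1 (reflect across v@4): 2 holes -> [(8, 2), (8, 5)]
Unfold 2 (reflect across h@12): 4 holes -> [(8, 2), (8, 5), (15, 2), (15, 5)]
Unfold 3 (reflect across h@8): 8 holes -> [(0, 2), (0, 5), (7, 2), (7, 5), (8, 2), (8, 5), (15, 2), (15, 5)]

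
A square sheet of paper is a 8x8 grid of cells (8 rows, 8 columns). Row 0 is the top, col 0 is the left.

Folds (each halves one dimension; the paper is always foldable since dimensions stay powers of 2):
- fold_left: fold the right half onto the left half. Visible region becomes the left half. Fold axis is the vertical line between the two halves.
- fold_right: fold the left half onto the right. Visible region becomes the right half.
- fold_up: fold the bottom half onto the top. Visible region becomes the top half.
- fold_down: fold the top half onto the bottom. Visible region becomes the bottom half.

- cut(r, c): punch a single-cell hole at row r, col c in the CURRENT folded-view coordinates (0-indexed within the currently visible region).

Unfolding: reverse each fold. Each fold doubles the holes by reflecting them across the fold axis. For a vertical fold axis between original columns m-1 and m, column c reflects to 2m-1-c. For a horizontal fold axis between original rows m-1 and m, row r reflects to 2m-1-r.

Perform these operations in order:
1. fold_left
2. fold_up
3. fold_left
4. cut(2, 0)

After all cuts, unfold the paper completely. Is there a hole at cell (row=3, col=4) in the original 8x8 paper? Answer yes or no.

Answer: no

Derivation:
Op 1 fold_left: fold axis v@4; visible region now rows[0,8) x cols[0,4) = 8x4
Op 2 fold_up: fold axis h@4; visible region now rows[0,4) x cols[0,4) = 4x4
Op 3 fold_left: fold axis v@2; visible region now rows[0,4) x cols[0,2) = 4x2
Op 4 cut(2, 0): punch at orig (2,0); cuts so far [(2, 0)]; region rows[0,4) x cols[0,2) = 4x2
Unfold 1 (reflect across v@2): 2 holes -> [(2, 0), (2, 3)]
Unfold 2 (reflect across h@4): 4 holes -> [(2, 0), (2, 3), (5, 0), (5, 3)]
Unfold 3 (reflect across v@4): 8 holes -> [(2, 0), (2, 3), (2, 4), (2, 7), (5, 0), (5, 3), (5, 4), (5, 7)]
Holes: [(2, 0), (2, 3), (2, 4), (2, 7), (5, 0), (5, 3), (5, 4), (5, 7)]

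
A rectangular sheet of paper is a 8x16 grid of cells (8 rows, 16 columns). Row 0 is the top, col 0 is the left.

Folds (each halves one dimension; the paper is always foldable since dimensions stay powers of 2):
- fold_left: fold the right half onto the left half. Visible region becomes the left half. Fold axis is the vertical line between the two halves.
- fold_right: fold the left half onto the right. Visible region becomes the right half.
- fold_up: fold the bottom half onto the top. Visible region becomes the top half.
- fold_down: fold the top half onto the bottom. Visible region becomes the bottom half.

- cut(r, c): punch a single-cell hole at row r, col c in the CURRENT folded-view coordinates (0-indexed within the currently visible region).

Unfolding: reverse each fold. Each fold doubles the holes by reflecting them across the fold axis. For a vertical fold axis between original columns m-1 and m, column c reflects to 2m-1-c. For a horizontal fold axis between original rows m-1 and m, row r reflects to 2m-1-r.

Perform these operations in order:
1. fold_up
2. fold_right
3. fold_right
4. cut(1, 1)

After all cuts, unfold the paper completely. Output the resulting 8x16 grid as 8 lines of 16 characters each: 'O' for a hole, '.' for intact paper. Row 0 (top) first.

Answer: ................
..O..O....O..O..
................
................
................
................
..O..O....O..O..
................

Derivation:
Op 1 fold_up: fold axis h@4; visible region now rows[0,4) x cols[0,16) = 4x16
Op 2 fold_right: fold axis v@8; visible region now rows[0,4) x cols[8,16) = 4x8
Op 3 fold_right: fold axis v@12; visible region now rows[0,4) x cols[12,16) = 4x4
Op 4 cut(1, 1): punch at orig (1,13); cuts so far [(1, 13)]; region rows[0,4) x cols[12,16) = 4x4
Unfold 1 (reflect across v@12): 2 holes -> [(1, 10), (1, 13)]
Unfold 2 (reflect across v@8): 4 holes -> [(1, 2), (1, 5), (1, 10), (1, 13)]
Unfold 3 (reflect across h@4): 8 holes -> [(1, 2), (1, 5), (1, 10), (1, 13), (6, 2), (6, 5), (6, 10), (6, 13)]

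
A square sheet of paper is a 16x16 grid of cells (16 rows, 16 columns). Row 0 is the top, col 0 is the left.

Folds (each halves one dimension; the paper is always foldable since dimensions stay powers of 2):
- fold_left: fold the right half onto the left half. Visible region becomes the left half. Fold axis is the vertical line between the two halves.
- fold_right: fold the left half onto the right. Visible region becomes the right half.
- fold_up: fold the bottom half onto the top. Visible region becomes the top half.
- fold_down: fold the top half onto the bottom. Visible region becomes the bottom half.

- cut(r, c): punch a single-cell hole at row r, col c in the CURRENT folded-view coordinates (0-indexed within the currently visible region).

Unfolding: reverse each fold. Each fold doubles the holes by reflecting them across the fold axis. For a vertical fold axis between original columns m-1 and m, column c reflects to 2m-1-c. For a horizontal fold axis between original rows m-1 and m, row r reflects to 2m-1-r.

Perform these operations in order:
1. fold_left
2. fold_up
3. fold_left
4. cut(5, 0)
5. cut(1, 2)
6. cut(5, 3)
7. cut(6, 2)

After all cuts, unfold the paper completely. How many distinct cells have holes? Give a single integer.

Answer: 32

Derivation:
Op 1 fold_left: fold axis v@8; visible region now rows[0,16) x cols[0,8) = 16x8
Op 2 fold_up: fold axis h@8; visible region now rows[0,8) x cols[0,8) = 8x8
Op 3 fold_left: fold axis v@4; visible region now rows[0,8) x cols[0,4) = 8x4
Op 4 cut(5, 0): punch at orig (5,0); cuts so far [(5, 0)]; region rows[0,8) x cols[0,4) = 8x4
Op 5 cut(1, 2): punch at orig (1,2); cuts so far [(1, 2), (5, 0)]; region rows[0,8) x cols[0,4) = 8x4
Op 6 cut(5, 3): punch at orig (5,3); cuts so far [(1, 2), (5, 0), (5, 3)]; region rows[0,8) x cols[0,4) = 8x4
Op 7 cut(6, 2): punch at orig (6,2); cuts so far [(1, 2), (5, 0), (5, 3), (6, 2)]; region rows[0,8) x cols[0,4) = 8x4
Unfold 1 (reflect across v@4): 8 holes -> [(1, 2), (1, 5), (5, 0), (5, 3), (5, 4), (5, 7), (6, 2), (6, 5)]
Unfold 2 (reflect across h@8): 16 holes -> [(1, 2), (1, 5), (5, 0), (5, 3), (5, 4), (5, 7), (6, 2), (6, 5), (9, 2), (9, 5), (10, 0), (10, 3), (10, 4), (10, 7), (14, 2), (14, 5)]
Unfold 3 (reflect across v@8): 32 holes -> [(1, 2), (1, 5), (1, 10), (1, 13), (5, 0), (5, 3), (5, 4), (5, 7), (5, 8), (5, 11), (5, 12), (5, 15), (6, 2), (6, 5), (6, 10), (6, 13), (9, 2), (9, 5), (9, 10), (9, 13), (10, 0), (10, 3), (10, 4), (10, 7), (10, 8), (10, 11), (10, 12), (10, 15), (14, 2), (14, 5), (14, 10), (14, 13)]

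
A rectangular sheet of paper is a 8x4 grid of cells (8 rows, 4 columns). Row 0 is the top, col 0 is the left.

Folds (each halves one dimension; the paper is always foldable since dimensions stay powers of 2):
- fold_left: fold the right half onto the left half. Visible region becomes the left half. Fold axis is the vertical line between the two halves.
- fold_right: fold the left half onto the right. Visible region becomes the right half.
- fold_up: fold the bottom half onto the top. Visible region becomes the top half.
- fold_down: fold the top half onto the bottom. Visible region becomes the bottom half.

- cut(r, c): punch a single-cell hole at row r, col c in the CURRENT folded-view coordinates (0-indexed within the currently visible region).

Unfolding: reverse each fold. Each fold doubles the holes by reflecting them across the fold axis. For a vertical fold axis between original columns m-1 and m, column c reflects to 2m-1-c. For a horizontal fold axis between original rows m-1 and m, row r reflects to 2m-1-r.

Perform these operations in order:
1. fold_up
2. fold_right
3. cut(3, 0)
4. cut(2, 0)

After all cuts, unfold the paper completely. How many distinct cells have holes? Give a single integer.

Answer: 8

Derivation:
Op 1 fold_up: fold axis h@4; visible region now rows[0,4) x cols[0,4) = 4x4
Op 2 fold_right: fold axis v@2; visible region now rows[0,4) x cols[2,4) = 4x2
Op 3 cut(3, 0): punch at orig (3,2); cuts so far [(3, 2)]; region rows[0,4) x cols[2,4) = 4x2
Op 4 cut(2, 0): punch at orig (2,2); cuts so far [(2, 2), (3, 2)]; region rows[0,4) x cols[2,4) = 4x2
Unfold 1 (reflect across v@2): 4 holes -> [(2, 1), (2, 2), (3, 1), (3, 2)]
Unfold 2 (reflect across h@4): 8 holes -> [(2, 1), (2, 2), (3, 1), (3, 2), (4, 1), (4, 2), (5, 1), (5, 2)]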